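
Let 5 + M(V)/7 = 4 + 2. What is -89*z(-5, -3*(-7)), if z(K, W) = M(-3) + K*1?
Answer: -178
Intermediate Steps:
M(V) = 7 (M(V) = -35 + 7*(4 + 2) = -35 + 7*6 = -35 + 42 = 7)
z(K, W) = 7 + K (z(K, W) = 7 + K*1 = 7 + K)
-89*z(-5, -3*(-7)) = -89*(7 - 5) = -89*2 = -178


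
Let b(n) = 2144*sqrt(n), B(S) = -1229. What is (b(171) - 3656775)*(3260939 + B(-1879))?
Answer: -11920026035250 + 20966454720*sqrt(19) ≈ -1.1829e+13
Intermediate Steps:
(b(171) - 3656775)*(3260939 + B(-1879)) = (2144*sqrt(171) - 3656775)*(3260939 - 1229) = (2144*(3*sqrt(19)) - 3656775)*3259710 = (6432*sqrt(19) - 3656775)*3259710 = (-3656775 + 6432*sqrt(19))*3259710 = -11920026035250 + 20966454720*sqrt(19)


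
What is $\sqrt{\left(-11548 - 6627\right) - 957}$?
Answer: $2 i \sqrt{4783} \approx 138.32 i$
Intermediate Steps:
$\sqrt{\left(-11548 - 6627\right) - 957} = \sqrt{-18175 - 957} = \sqrt{-19132} = 2 i \sqrt{4783}$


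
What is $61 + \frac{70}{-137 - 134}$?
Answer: $\frac{16461}{271} \approx 60.742$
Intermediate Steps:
$61 + \frac{70}{-137 - 134} = 61 + \frac{70}{-271} = 61 + 70 \left(- \frac{1}{271}\right) = 61 - \frac{70}{271} = \frac{16461}{271}$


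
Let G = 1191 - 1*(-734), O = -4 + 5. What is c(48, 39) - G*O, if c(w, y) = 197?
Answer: -1728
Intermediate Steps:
O = 1
G = 1925 (G = 1191 + 734 = 1925)
c(48, 39) - G*O = 197 - 1925 = -1728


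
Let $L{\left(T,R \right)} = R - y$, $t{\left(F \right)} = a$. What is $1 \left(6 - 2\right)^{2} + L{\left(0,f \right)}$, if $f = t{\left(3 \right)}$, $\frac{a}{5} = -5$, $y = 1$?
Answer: $-10$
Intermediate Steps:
$a = -25$ ($a = 5 \left(-5\right) = -25$)
$t{\left(F \right)} = -25$
$f = -25$
$L{\left(T,R \right)} = -1 + R$ ($L{\left(T,R \right)} = R - 1 = -1 + R$)
$1 \left(6 - 2\right)^{2} + L{\left(0,f \right)} = 1 \left(6 - 2\right)^{2} - 26 = 1 \cdot 4^{2} - 26 = 1 \cdot 16 - 26 = 16 - 26 = -10$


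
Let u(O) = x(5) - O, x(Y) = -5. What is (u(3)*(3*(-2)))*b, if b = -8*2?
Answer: -768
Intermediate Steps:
b = -16
u(O) = -5 - O
(u(3)*(3*(-2)))*b = ((-5 - 1*3)*(3*(-2)))*(-16) = ((-5 - 3)*(-6))*(-16) = -8*(-6)*(-16) = 48*(-16) = -768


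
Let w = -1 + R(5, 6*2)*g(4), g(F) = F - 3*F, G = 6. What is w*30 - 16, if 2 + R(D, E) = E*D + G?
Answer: -15406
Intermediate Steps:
g(F) = -2*F
R(D, E) = 4 + D*E (R(D, E) = -2 + (E*D + 6) = -2 + (D*E + 6) = -2 + (6 + D*E) = 4 + D*E)
w = -513 (w = -1 + (4 + 5*(6*2))*(-2*4) = -1 + (4 + 5*12)*(-8) = -1 + (4 + 60)*(-8) = -1 + 64*(-8) = -1 - 512 = -513)
w*30 - 16 = -513*30 - 16 = -15390 - 16 = -15406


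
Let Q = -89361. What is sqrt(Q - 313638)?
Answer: I*sqrt(402999) ≈ 634.82*I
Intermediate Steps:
sqrt(Q - 313638) = sqrt(-89361 - 313638) = sqrt(-402999) = I*sqrt(402999)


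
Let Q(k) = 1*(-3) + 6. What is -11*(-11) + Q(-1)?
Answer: 124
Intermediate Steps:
Q(k) = 3 (Q(k) = -3 + 6 = 3)
-11*(-11) + Q(-1) = -11*(-11) + 3 = 121 + 3 = 124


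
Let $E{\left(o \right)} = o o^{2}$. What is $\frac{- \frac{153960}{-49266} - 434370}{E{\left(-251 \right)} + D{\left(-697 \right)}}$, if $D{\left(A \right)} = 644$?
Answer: $\frac{3566586410}{129837316077} \approx 0.02747$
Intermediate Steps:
$E{\left(o \right)} = o^{3}$
$\frac{- \frac{153960}{-49266} - 434370}{E{\left(-251 \right)} + D{\left(-697 \right)}} = \frac{- \frac{153960}{-49266} - 434370}{\left(-251\right)^{3} + 644} = \frac{\left(-153960\right) \left(- \frac{1}{49266}\right) - 434370}{-15813251 + 644} = \frac{\frac{25660}{8211} - 434370}{-15812607} = \left(- \frac{3566586410}{8211}\right) \left(- \frac{1}{15812607}\right) = \frac{3566586410}{129837316077}$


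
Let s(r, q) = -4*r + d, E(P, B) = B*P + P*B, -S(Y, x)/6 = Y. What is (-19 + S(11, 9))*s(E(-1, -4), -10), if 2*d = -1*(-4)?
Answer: 2550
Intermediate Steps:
S(Y, x) = -6*Y
E(P, B) = 2*B*P (E(P, B) = B*P + B*P = 2*B*P)
d = 2 (d = (-1*(-4))/2 = (1/2)*4 = 2)
s(r, q) = 2 - 4*r (s(r, q) = -4*r + 2 = 2 - 4*r)
(-19 + S(11, 9))*s(E(-1, -4), -10) = (-19 - 6*11)*(2 - 8*(-4)*(-1)) = (-19 - 66)*(2 - 4*8) = -85*(2 - 32) = -85*(-30) = 2550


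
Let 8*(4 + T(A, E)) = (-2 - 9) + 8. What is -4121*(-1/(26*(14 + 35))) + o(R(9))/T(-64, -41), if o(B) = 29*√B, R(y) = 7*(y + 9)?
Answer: 317/98 - 696*√14/35 ≈ -71.171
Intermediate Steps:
T(A, E) = -35/8 (T(A, E) = -4 + ((-2 - 9) + 8)/8 = -4 + (-11 + 8)/8 = -4 + (⅛)*(-3) = -4 - 3/8 = -35/8)
R(y) = 63 + 7*y (R(y) = 7*(9 + y) = 63 + 7*y)
-4121*(-1/(26*(14 + 35))) + o(R(9))/T(-64, -41) = -4121*(-1/(26*(14 + 35))) + (29*√(63 + 7*9))/(-35/8) = -4121/((-26*49)) + (29*√(63 + 63))*(-8/35) = -4121/(-1274) + (29*√126)*(-8/35) = -4121*(-1/1274) + (29*(3*√14))*(-8/35) = 317/98 + (87*√14)*(-8/35) = 317/98 - 696*√14/35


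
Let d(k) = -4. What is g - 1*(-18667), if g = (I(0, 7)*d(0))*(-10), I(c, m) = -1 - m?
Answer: 18347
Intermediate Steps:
g = -320 (g = ((-1 - 1*7)*(-4))*(-10) = ((-1 - 7)*(-4))*(-10) = -8*(-4)*(-10) = 32*(-10) = -320)
g - 1*(-18667) = -320 - 1*(-18667) = -320 + 18667 = 18347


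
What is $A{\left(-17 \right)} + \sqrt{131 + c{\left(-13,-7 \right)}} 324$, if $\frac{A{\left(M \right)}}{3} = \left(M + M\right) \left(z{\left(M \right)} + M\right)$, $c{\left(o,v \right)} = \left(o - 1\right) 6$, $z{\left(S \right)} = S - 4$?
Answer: $3876 + 324 \sqrt{47} \approx 6097.2$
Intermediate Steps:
$z{\left(S \right)} = -4 + S$
$c{\left(o,v \right)} = -6 + 6 o$ ($c{\left(o,v \right)} = \left(-1 + o\right) 6 = -6 + 6 o$)
$A{\left(M \right)} = 6 M \left(-4 + 2 M\right)$ ($A{\left(M \right)} = 3 \left(M + M\right) \left(\left(-4 + M\right) + M\right) = 3 \cdot 2 M \left(-4 + 2 M\right) = 6 M \left(-4 + 2 M\right)$)
$A{\left(-17 \right)} + \sqrt{131 + c{\left(-13,-7 \right)}} 324 = 12 \left(-17\right) \left(-2 - 17\right) + \sqrt{131 + \left(-6 + 6 \left(-13\right)\right)} 324 = 12 \left(-17\right) \left(-19\right) + \sqrt{131 - 84} \cdot 324 = 3876 + \sqrt{131 - 84} \cdot 324 = 3876 + \sqrt{47} \cdot 324 = 3876 + 324 \sqrt{47}$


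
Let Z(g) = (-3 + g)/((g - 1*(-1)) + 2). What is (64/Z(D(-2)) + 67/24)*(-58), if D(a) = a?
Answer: 34829/60 ≈ 580.48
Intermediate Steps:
Z(g) = (-3 + g)/(3 + g) (Z(g) = (-3 + g)/((g + 1) + 2) = (-3 + g)/((1 + g) + 2) = (-3 + g)/(3 + g))
(64/Z(D(-2)) + 67/24)*(-58) = (64/(((-3 - 2)/(3 - 2))) + 67/24)*(-58) = (64/((-5/1)) + 67*(1/24))*(-58) = (64/((1*(-5))) + 67/24)*(-58) = (64/(-5) + 67/24)*(-58) = (64*(-⅕) + 67/24)*(-58) = (-64/5 + 67/24)*(-58) = -1201/120*(-58) = 34829/60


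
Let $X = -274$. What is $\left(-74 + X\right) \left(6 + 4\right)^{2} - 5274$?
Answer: $-40074$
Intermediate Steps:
$\left(-74 + X\right) \left(6 + 4\right)^{2} - 5274 = \left(-74 - 274\right) \left(6 + 4\right)^{2} - 5274 = - 348 \cdot 10^{2} - 5274 = \left(-348\right) 100 - 5274 = -34800 - 5274 = -40074$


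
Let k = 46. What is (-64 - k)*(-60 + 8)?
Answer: 5720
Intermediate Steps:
(-64 - k)*(-60 + 8) = (-64 - 1*46)*(-60 + 8) = (-64 - 46)*(-52) = -110*(-52) = 5720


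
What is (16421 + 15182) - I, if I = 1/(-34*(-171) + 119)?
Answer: 187500598/5933 ≈ 31603.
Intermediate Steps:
I = 1/5933 (I = 1/(5814 + 119) = 1/5933 ≈ 0.00016855)
(16421 + 15182) - I = (16421 + 15182) - 1*1/5933 = 31603 - 1/5933 = 187500598/5933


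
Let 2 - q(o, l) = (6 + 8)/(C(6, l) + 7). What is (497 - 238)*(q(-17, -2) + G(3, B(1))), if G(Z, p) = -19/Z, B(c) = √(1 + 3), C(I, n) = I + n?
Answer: -47915/33 ≈ -1452.0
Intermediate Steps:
B(c) = 2 (B(c) = √4 = 2)
q(o, l) = 2 - 14/(13 + l) (q(o, l) = 2 - (6 + 8)/((6 + l) + 7) = 2 - 14/(13 + l))
(497 - 238)*(q(-17, -2) + G(3, B(1))) = (497 - 238)*(2*(6 - 2)/(13 - 2) - 19/3) = 259*(2*4/11 - 19*⅓) = 259*(2*(1/11)*4 - 19/3) = 259*(8/11 - 19/3) = 259*(-185/33) = -47915/33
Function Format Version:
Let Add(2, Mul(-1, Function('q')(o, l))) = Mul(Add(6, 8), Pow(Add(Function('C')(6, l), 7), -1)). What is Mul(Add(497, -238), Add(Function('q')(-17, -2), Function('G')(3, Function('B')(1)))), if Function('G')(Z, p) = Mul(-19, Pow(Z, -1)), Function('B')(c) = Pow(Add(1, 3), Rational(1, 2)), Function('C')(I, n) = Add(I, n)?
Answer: Rational(-47915, 33) ≈ -1452.0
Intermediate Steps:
Function('B')(c) = 2 (Function('B')(c) = Pow(4, Rational(1, 2)) = 2)
Function('q')(o, l) = Add(2, Mul(-14, Pow(Add(13, l), -1))) (Function('q')(o, l) = Add(2, Mul(-1, Mul(Add(6, 8), Pow(Add(Add(6, l), 7), -1)))) = Add(2, Mul(-1, Mul(14, Pow(Add(13, l), -1)))) = Add(2, Mul(-14, Pow(Add(13, l), -1))))
Mul(Add(497, -238), Add(Function('q')(-17, -2), Function('G')(3, Function('B')(1)))) = Mul(Add(497, -238), Add(Mul(2, Pow(Add(13, -2), -1), Add(6, -2)), Mul(-19, Pow(3, -1)))) = Mul(259, Add(Mul(2, Pow(11, -1), 4), Mul(-19, Rational(1, 3)))) = Mul(259, Add(Mul(2, Rational(1, 11), 4), Rational(-19, 3))) = Mul(259, Add(Rational(8, 11), Rational(-19, 3))) = Mul(259, Rational(-185, 33)) = Rational(-47915, 33)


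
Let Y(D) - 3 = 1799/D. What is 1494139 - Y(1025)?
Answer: 1531487601/1025 ≈ 1.4941e+6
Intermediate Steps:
Y(D) = 3 + 1799/D
1494139 - Y(1025) = 1494139 - (3 + 1799/1025) = 1494139 - 1*4874/1025 = 1494139 - 4874/1025 = 1531487601/1025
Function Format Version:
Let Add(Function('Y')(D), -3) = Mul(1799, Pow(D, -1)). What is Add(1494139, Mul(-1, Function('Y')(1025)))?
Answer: Rational(1531487601, 1025) ≈ 1.4941e+6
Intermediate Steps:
Function('Y')(D) = Add(3, Mul(1799, Pow(D, -1)))
Add(1494139, Mul(-1, Function('Y')(1025))) = Add(1494139, Mul(-1, Add(3, Mul(1799, Pow(1025, -1))))) = Add(1494139, Mul(-1, Add(3, Mul(1799, Rational(1, 1025))))) = Add(1494139, Mul(-1, Add(3, Rational(1799, 1025)))) = Add(1494139, Mul(-1, Rational(4874, 1025))) = Add(1494139, Rational(-4874, 1025)) = Rational(1531487601, 1025)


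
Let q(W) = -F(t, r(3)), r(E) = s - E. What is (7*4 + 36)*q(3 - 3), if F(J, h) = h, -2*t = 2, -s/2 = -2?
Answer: -64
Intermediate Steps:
s = 4 (s = -2*(-2) = 4)
t = -1 (t = -½*2 = -1)
r(E) = 4 - E
q(W) = -1 (q(W) = -(4 - 1*3) = -(4 - 3) = -1*1 = -1)
(7*4 + 36)*q(3 - 3) = (7*4 + 36)*(-1) = (28 + 36)*(-1) = 64*(-1) = -64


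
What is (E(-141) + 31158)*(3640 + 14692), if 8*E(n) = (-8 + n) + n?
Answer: 570523921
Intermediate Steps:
E(n) = -1 + n/4 (E(n) = ((-8 + n) + n)/8 = (-8 + 2*n)/8 = -1 + n/4)
(E(-141) + 31158)*(3640 + 14692) = ((-1 + (¼)*(-141)) + 31158)*(3640 + 14692) = ((-1 - 141/4) + 31158)*18332 = (-145/4 + 31158)*18332 = (124487/4)*18332 = 570523921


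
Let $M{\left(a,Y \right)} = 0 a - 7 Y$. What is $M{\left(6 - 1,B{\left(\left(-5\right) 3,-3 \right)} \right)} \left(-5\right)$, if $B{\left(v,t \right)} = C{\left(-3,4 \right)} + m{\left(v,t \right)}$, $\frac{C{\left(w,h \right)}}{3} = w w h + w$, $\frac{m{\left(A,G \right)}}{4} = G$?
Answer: $3045$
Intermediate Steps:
$m{\left(A,G \right)} = 4 G$
$C{\left(w,h \right)} = 3 w + 3 h w^{2}$ ($C{\left(w,h \right)} = 3 \left(w w h + w\right) = 3 \left(w^{2} h + w\right) = 3 \left(h w^{2} + w\right) = 3 \left(w + h w^{2}\right) = 3 w + 3 h w^{2}$)
$B{\left(v,t \right)} = 99 + 4 t$ ($B{\left(v,t \right)} = 3 \left(-3\right) \left(1 + 4 \left(-3\right)\right) + 4 t = 3 \left(-3\right) \left(1 - 12\right) + 4 t = 3 \left(-3\right) \left(-11\right) + 4 t = 99 + 4 t$)
$M{\left(a,Y \right)} = - 7 Y$ ($M{\left(a,Y \right)} = 0 - 7 Y = - 7 Y$)
$M{\left(6 - 1,B{\left(\left(-5\right) 3,-3 \right)} \right)} \left(-5\right) = - 7 \left(99 + 4 \left(-3\right)\right) \left(-5\right) = - 7 \left(99 - 12\right) \left(-5\right) = \left(-7\right) 87 \left(-5\right) = \left(-609\right) \left(-5\right) = 3045$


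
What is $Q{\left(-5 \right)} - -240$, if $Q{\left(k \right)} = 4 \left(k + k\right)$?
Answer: $200$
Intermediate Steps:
$Q{\left(k \right)} = 8 k$ ($Q{\left(k \right)} = 4 \cdot 2 k = 8 k$)
$Q{\left(-5 \right)} - -240 = 8 \left(-5\right) - -240 = -40 + 240 = 200$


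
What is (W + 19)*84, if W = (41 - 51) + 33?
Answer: 3528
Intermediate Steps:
W = 23 (W = -10 + 33 = 23)
(W + 19)*84 = (23 + 19)*84 = 42*84 = 3528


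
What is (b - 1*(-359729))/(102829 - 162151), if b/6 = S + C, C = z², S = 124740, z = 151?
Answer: -1244975/59322 ≈ -20.987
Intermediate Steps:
C = 22801 (C = 151² = 22801)
b = 885246 (b = 6*(124740 + 22801) = 6*147541 = 885246)
(b - 1*(-359729))/(102829 - 162151) = (885246 - 1*(-359729))/(102829 - 162151) = (885246 + 359729)/(-59322) = 1244975*(-1/59322) = -1244975/59322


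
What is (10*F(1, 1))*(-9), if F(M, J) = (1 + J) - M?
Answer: -90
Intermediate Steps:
F(M, J) = 1 + J - M
(10*F(1, 1))*(-9) = (10*(1 + 1 - 1*1))*(-9) = (10*(1 + 1 - 1))*(-9) = (10*1)*(-9) = 10*(-9) = -90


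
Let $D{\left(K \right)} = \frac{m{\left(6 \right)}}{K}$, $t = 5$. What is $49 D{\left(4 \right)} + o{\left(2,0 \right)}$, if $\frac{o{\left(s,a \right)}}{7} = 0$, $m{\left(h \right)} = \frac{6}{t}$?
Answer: $\frac{147}{10} \approx 14.7$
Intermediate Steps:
$m{\left(h \right)} = \frac{6}{5}$
$D{\left(K \right)} = \frac{6}{5 K}$
$o{\left(s,a \right)} = 0$ ($o{\left(s,a \right)} = 7 \cdot 0 = 0$)
$49 D{\left(4 \right)} + o{\left(2,0 \right)} = 49 \frac{6}{5 \cdot 4} + 0 = 49 \cdot \frac{6}{5} \cdot \frac{1}{4} + 0 = 49 \cdot \frac{3}{10} + 0 = \frac{147}{10} + 0 = \frac{147}{10}$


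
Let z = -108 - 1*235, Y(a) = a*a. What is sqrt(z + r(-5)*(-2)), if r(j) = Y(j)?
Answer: I*sqrt(393) ≈ 19.824*I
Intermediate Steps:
Y(a) = a**2
r(j) = j**2
z = -343 (z = -108 - 235 = -343)
sqrt(z + r(-5)*(-2)) = sqrt(-343 + (-5)**2*(-2)) = sqrt(-343 + 25*(-2)) = sqrt(-343 - 50) = sqrt(-393) = I*sqrt(393)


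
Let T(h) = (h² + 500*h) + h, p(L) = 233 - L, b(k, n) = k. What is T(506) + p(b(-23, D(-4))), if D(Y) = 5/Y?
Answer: 509798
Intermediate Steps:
T(h) = h² + 501*h
T(506) + p(b(-23, D(-4))) = 506*(501 + 506) + (233 - 1*(-23)) = 506*1007 + (233 + 23) = 509542 + 256 = 509798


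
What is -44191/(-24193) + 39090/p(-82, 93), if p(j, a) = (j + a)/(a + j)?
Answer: 945748561/24193 ≈ 39092.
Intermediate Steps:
p(j, a) = 1 (p(j, a) = (a + j)/(a + j) = 1)
-44191/(-24193) + 39090/p(-82, 93) = -44191/(-24193) + 39090/1 = -44191*(-1/24193) + 39090*1 = 44191/24193 + 39090 = 945748561/24193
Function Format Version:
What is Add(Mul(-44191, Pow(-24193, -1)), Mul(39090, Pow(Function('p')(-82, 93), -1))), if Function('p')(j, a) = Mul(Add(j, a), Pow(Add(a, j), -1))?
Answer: Rational(945748561, 24193) ≈ 39092.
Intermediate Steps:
Function('p')(j, a) = 1 (Function('p')(j, a) = Mul(Add(a, j), Pow(Add(a, j), -1)) = 1)
Add(Mul(-44191, Pow(-24193, -1)), Mul(39090, Pow(Function('p')(-82, 93), -1))) = Add(Mul(-44191, Pow(-24193, -1)), Mul(39090, Pow(1, -1))) = Add(Mul(-44191, Rational(-1, 24193)), Mul(39090, 1)) = Add(Rational(44191, 24193), 39090) = Rational(945748561, 24193)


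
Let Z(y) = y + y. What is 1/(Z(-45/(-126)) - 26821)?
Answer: -7/187742 ≈ -3.7285e-5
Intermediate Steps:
Z(y) = 2*y
1/(Z(-45/(-126)) - 26821) = 1/(2*(-45/(-126)) - 26821) = 1/(2*(-45*(-1/126)) - 26821) = 1/(2*(5/14) - 26821) = 1/(5/7 - 26821) = 1/(-187742/7) = -7/187742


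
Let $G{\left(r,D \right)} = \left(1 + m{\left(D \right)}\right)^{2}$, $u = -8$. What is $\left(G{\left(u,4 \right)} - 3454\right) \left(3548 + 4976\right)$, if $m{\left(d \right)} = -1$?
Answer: $-29441896$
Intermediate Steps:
$G{\left(r,D \right)} = 0$ ($G{\left(r,D \right)} = \left(1 - 1\right)^{2} = 0^{2} = 0$)
$\left(G{\left(u,4 \right)} - 3454\right) \left(3548 + 4976\right) = \left(0 - 3454\right) \left(3548 + 4976\right) = \left(-3454\right) 8524 = -29441896$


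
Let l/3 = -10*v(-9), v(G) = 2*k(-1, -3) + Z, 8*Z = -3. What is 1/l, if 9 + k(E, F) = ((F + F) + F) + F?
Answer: 4/5085 ≈ 0.00078663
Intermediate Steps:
k(E, F) = -9 + 4*F (k(E, F) = -9 + (((F + F) + F) + F) = -9 + ((2*F + F) + F) = -9 + (3*F + F) = -9 + 4*F)
Z = -3/8 (Z = (⅛)*(-3) = -3/8 ≈ -0.37500)
v(G) = -339/8 (v(G) = 2*(-9 + 4*(-3)) - 3/8 = 2*(-9 - 12) - 3/8 = 2*(-21) - 3/8 = -42 - 3/8 = -339/8)
l = 5085/4 (l = 3*(-10*(-339/8)) = 3*(1695/4) = 5085/4 ≈ 1271.3)
1/l = 1/(5085/4) = 4/5085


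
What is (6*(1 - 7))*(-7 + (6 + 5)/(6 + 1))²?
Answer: -51984/49 ≈ -1060.9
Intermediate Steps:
(6*(1 - 7))*(-7 + (6 + 5)/(6 + 1))² = (6*(-6))*(-7 + 11/7)² = -36*(-7 + 11*(⅐))² = -36*(-7 + 11/7)² = -36*(-38/7)² = -36*1444/49 = -51984/49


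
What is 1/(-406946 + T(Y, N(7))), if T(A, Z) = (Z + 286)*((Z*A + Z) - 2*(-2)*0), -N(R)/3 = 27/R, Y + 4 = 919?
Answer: -49/162470870 ≈ -3.0159e-7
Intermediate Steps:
Y = 915 (Y = -4 + 919 = 915)
N(R) = -81/R
T(A, Z) = (286 + Z)*(Z + A*Z) (T(A, Z) = (286 + Z)*((A*Z + Z) + 4*0) = (286 + Z)*((Z + A*Z) + 0) = (286 + Z)*(Z + A*Z))
1/(-406946 + T(Y, N(7))) = 1/(-406946 + (-81/7)*(286 - 81/7 + 286*915 + 915*(-81/7))) = 1/(-406946 + (-81*1/7)*(286 - 81*1/7 + 261690 + 915*(-81*1/7))) = 1/(-406946 - 81*(286 - 81/7 + 261690 + 915*(-81/7))/7) = 1/(-406946 - 81*(286 - 81/7 + 261690 - 74115/7)/7) = 1/(-406946 - 81/7*1759636/7) = 1/(-406946 - 142530516/49) = 1/(-162470870/49) = -49/162470870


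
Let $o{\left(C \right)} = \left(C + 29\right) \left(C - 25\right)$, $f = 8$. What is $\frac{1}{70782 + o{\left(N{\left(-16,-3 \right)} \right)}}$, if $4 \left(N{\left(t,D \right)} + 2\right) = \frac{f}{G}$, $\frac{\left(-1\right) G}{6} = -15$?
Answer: $\frac{2025}{141857326} \approx 1.4275 \cdot 10^{-5}$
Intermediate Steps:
$G = 90$ ($G = \left(-6\right) \left(-15\right) = 90$)
$N{\left(t,D \right)} = - \frac{89}{45}$ ($N{\left(t,D \right)} = -2 + \frac{8 \cdot \frac{1}{90}}{4} = -2 + \frac{1}{4} \cdot \frac{4}{45} = -2 + \frac{1}{45} = - \frac{89}{45}$)
$o{\left(C \right)} = \left(-25 + C\right) \left(29 + C\right)$ ($o{\left(C \right)} = \left(29 + C\right) \left(-25 + C\right) = \left(-25 + C\right) \left(29 + C\right)$)
$\frac{1}{70782 + o{\left(N{\left(-16,-3 \right)} \right)}} = \frac{1}{70782 + \left(-725 + \left(- \frac{89}{45}\right)^{2} + 4 \left(- \frac{89}{45}\right)\right)} = \frac{1}{70782 - \frac{1476224}{2025}} = \frac{1}{\frac{141857326}{2025}} = \frac{2025}{141857326}$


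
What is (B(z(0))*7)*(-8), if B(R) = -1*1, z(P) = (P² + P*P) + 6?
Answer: 56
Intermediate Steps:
z(P) = 6 + 2*P² (z(P) = (P² + P²) + 6 = 2*P² + 6 = 6 + 2*P²)
B(R) = -1
(B(z(0))*7)*(-8) = -1*7*(-8) = -7*(-8) = 56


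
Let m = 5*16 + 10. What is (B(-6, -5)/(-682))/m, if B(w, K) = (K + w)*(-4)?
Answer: -1/1395 ≈ -0.00071685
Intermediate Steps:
B(w, K) = -4*K - 4*w
m = 90 (m = 80 + 10 = 90)
(B(-6, -5)/(-682))/m = ((-4*(-5) - 4*(-6))/(-682))/90 = ((20 + 24)*(-1/682))*(1/90) = (44*(-1/682))*(1/90) = -2/31*1/90 = -1/1395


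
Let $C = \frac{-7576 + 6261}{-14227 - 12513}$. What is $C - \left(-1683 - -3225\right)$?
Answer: $- \frac{8246353}{5348} \approx -1542.0$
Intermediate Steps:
$C = \frac{263}{5348}$ ($C = - \frac{1315}{-26740} = \left(-1315\right) \left(- \frac{1}{26740}\right) = \frac{263}{5348} \approx 0.049177$)
$C - \left(-1683 - -3225\right) = \frac{263}{5348} - \left(-1683 - -3225\right) = \frac{263}{5348} - \left(-1683 + 3225\right) = \frac{263}{5348} - 1542 = - \frac{8246353}{5348}$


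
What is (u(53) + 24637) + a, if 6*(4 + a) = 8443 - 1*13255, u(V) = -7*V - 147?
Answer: 23313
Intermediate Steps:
u(V) = -147 - 7*V
a = -806 (a = -4 + (8443 - 1*13255)/6 = -4 + (8443 - 13255)/6 = -4 + (⅙)*(-4812) = -4 - 802 = -806)
(u(53) + 24637) + a = ((-147 - 7*53) + 24637) - 806 = ((-147 - 371) + 24637) - 806 = (-518 + 24637) - 806 = 24119 - 806 = 23313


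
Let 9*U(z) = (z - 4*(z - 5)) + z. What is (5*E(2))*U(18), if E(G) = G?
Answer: -160/9 ≈ -17.778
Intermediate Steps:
U(z) = 20/9 - 2*z/9 (U(z) = ((z - 4*(z - 5)) + z)/9 = ((z - 4*(-5 + z)) + z)/9 = ((z + (20 - 4*z)) + z)/9 = ((20 - 3*z) + z)/9 = (20 - 2*z)/9 = 20/9 - 2*z/9)
(5*E(2))*U(18) = (5*2)*(20/9 - 2/9*18) = 10*(20/9 - 4) = 10*(-16/9) = -160/9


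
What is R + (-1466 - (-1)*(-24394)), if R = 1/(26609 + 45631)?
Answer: -1868126399/72240 ≈ -25860.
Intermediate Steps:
R = 1/72240 ≈ 1.3843e-5
R + (-1466 - (-1)*(-24394)) = 1/72240 + (-1466 - (-1)*(-24394)) = 1/72240 + (-1466 - 1*24394) = 1/72240 + (-1466 - 24394) = 1/72240 - 25860 = -1868126399/72240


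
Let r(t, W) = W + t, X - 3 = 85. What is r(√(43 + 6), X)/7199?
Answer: 95/7199 ≈ 0.013196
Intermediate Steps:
X = 88 (X = 3 + 85 = 88)
r(√(43 + 6), X)/7199 = (88 + √(43 + 6))/7199 = (88 + √49)*(1/7199) = (88 + 7)*(1/7199) = 95*(1/7199) = 95/7199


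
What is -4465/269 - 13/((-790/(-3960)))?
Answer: -1737547/21251 ≈ -81.763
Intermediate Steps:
-4465/269 - 13/((-790/(-3960))) = -4465*1/269 - 13/((-790*(-1/3960))) = -4465/269 - 13/79/396 = -4465/269 - 13*396/79 = -4465/269 - 5148/79 = -1737547/21251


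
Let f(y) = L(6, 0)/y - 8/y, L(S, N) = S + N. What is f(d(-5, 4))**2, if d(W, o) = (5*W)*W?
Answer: 4/15625 ≈ 0.00025600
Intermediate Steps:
L(S, N) = N + S
d(W, o) = 5*W**2
f(y) = -2/y (f(y) = (0 + 6)/y - 8/y = 6/y - 8/y = -2/y)
f(d(-5, 4))**2 = (-2/(5*(-5)**2))**2 = (-2/(5*25))**2 = (-2/125)**2 = 4/15625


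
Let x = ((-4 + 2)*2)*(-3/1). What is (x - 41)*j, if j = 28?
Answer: -812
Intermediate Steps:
x = 12 (x = (-2*2)*(-3*1) = -4*(-3) = 12)
(x - 41)*j = (12 - 41)*28 = -29*28 = -812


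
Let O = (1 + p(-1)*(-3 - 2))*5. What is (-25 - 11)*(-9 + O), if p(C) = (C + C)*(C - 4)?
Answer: 9144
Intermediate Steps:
p(C) = 2*C*(-4 + C) (p(C) = (2*C)*(-4 + C) = 2*C*(-4 + C))
O = -245 (O = (1 + (2*(-1)*(-4 - 1))*(-3 - 2))*5 = (1 + (2*(-1)*(-5))*(-5))*5 = (1 + 10*(-5))*5 = (1 - 50)*5 = -49*5 = -245)
(-25 - 11)*(-9 + O) = (-25 - 11)*(-9 - 245) = -36*(-254) = 9144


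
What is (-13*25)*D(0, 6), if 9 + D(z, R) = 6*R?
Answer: -8775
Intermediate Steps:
D(z, R) = -9 + 6*R
(-13*25)*D(0, 6) = (-13*25)*(-9 + 6*6) = -325*(-9 + 36) = -325*27 = -8775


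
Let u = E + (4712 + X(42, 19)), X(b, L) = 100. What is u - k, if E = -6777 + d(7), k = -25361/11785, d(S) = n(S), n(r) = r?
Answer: -23049669/11785 ≈ -1955.8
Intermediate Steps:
d(S) = S
k = -25361/11785 (k = -25361*1/11785 = -25361/11785 ≈ -2.1520)
E = -6770 (E = -6777 + 7 = -6770)
u = -1958 (u = -6770 + (4712 + 100) = -6770 + 4812 = -1958)
u - k = -1958 - 1*(-25361/11785) = -1958 + 25361/11785 = -23049669/11785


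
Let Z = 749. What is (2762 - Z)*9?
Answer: 18117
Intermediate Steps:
(2762 - Z)*9 = (2762 - 1*749)*9 = (2762 - 749)*9 = 2013*9 = 18117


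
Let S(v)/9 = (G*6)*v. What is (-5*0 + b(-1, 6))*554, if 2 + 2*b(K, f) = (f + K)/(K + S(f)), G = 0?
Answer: -1939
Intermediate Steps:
S(v) = 0 (S(v) = 9*((0*6)*v) = 9*(0*v) = 9*0 = 0)
b(K, f) = -1 + (K + f)/(2*K) (b(K, f) = -1 + ((f + K)/(K + 0))/2 = -1 + ((K + f)/K)/2 = -1 + (K + f)/(2*K))
(-5*0 + b(-1, 6))*554 = (-5*0 + (½)*(6 - 1*(-1))/(-1))*554 = (0 + (½)*(-1)*(6 + 1))*554 = (0 + (½)*(-1)*7)*554 = (0 - 7/2)*554 = -7/2*554 = -1939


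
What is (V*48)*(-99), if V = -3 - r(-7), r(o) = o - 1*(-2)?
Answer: -9504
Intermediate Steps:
r(o) = 2 + o (r(o) = o + 2 = 2 + o)
V = 2 (V = -3 - (2 - 7) = -3 - 1*(-5) = -3 + 5 = 2)
(V*48)*(-99) = (2*48)*(-99) = 96*(-99) = -9504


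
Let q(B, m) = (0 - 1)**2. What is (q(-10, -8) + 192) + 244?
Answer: 437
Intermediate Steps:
q(B, m) = 1 (q(B, m) = (-1)**2 = 1)
(q(-10, -8) + 192) + 244 = (1 + 192) + 244 = 193 + 244 = 437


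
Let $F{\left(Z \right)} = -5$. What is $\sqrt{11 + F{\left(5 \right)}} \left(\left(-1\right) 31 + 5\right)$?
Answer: $- 26 \sqrt{6} \approx -63.687$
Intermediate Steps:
$\sqrt{11 + F{\left(5 \right)}} \left(\left(-1\right) 31 + 5\right) = \sqrt{11 - 5} \left(\left(-1\right) 31 + 5\right) = \sqrt{6} \left(-31 + 5\right) = \sqrt{6} \left(-26\right) = - 26 \sqrt{6}$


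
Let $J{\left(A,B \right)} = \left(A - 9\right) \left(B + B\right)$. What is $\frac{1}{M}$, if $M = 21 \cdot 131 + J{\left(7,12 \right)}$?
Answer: $\frac{1}{2703} \approx 0.00036996$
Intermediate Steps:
$J{\left(A,B \right)} = 2 B \left(-9 + A\right)$ ($J{\left(A,B \right)} = \left(-9 + A\right) 2 B = 2 B \left(-9 + A\right)$)
$M = 2703$ ($M = 21 \cdot 131 + 2 \cdot 12 \left(-9 + 7\right) = 2751 + 2 \cdot 12 \left(-2\right) = 2751 - 48 = 2703$)
$\frac{1}{M} = \frac{1}{2703}$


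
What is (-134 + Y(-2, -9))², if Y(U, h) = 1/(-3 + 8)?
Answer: 447561/25 ≈ 17902.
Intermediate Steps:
Y(U, h) = ⅕ (Y(U, h) = 1/5 = ⅕)
(-134 + Y(-2, -9))² = (-134 + ⅕)² = (-669/5)² = 447561/25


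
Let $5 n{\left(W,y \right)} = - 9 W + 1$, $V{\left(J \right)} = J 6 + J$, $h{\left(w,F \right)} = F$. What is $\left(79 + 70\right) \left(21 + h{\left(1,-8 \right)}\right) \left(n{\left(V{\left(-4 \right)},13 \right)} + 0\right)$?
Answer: $\frac{490061}{5} \approx 98012.0$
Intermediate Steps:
$V{\left(J \right)} = 7 J$ ($V{\left(J \right)} = 6 J + J = 7 J$)
$n{\left(W,y \right)} = \frac{1}{5} - \frac{9 W}{5}$ ($n{\left(W,y \right)} = \frac{- 9 W + 1}{5} = \frac{1 - 9 W}{5} = \frac{1}{5} - \frac{9 W}{5}$)
$\left(79 + 70\right) \left(21 + h{\left(1,-8 \right)}\right) \left(n{\left(V{\left(-4 \right)},13 \right)} + 0\right) = \left(79 + 70\right) \left(21 - 8\right) \left(\left(\frac{1}{5} - \frac{9 \cdot 7 \left(-4\right)}{5}\right) + 0\right) = 149 \cdot 13 \left(\left(\frac{1}{5} - - \frac{252}{5}\right) + 0\right) = 1937 \left(\left(\frac{1}{5} + \frac{252}{5}\right) + 0\right) = 1937 \left(\frac{253}{5} + 0\right) = 1937 \cdot \frac{253}{5} = \frac{490061}{5}$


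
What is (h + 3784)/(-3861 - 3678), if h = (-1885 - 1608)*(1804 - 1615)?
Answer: 656393/7539 ≈ 87.066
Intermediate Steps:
h = -660177 (h = -3493*189 = -660177)
(h + 3784)/(-3861 - 3678) = (-660177 + 3784)/(-3861 - 3678) = -656393/(-7539) = -656393*(-1/7539) = 656393/7539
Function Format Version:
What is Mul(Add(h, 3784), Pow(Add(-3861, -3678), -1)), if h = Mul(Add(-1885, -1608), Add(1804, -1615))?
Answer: Rational(656393, 7539) ≈ 87.066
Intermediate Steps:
h = -660177 (h = Mul(-3493, 189) = -660177)
Mul(Add(h, 3784), Pow(Add(-3861, -3678), -1)) = Mul(Add(-660177, 3784), Pow(Add(-3861, -3678), -1)) = Mul(-656393, Pow(-7539, -1)) = Mul(-656393, Rational(-1, 7539)) = Rational(656393, 7539)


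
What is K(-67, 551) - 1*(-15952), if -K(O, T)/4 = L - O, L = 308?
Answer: 14452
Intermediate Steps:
K(O, T) = -1232 + 4*O (K(O, T) = -4*(308 - O) = -1232 + 4*O)
K(-67, 551) - 1*(-15952) = (-1232 + 4*(-67)) - 1*(-15952) = (-1232 - 268) + 15952 = -1500 + 15952 = 14452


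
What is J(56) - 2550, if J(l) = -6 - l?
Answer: -2612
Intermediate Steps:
J(56) - 2550 = (-6 - 1*56) - 2550 = (-6 - 56) - 2550 = -62 - 2550 = -2612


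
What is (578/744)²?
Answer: 83521/138384 ≈ 0.60355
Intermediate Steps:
(578/744)² = (578*(1/744))² = (289/372)² = 83521/138384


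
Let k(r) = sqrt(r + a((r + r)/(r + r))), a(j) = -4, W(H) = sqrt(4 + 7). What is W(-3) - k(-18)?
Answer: sqrt(11) - I*sqrt(22) ≈ 3.3166 - 4.6904*I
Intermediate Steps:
W(H) = sqrt(11)
k(r) = sqrt(-4 + r) (k(r) = sqrt(r - 4) = sqrt(-4 + r))
W(-3) - k(-18) = sqrt(11) - sqrt(-4 - 18) = sqrt(11) - sqrt(-22) = sqrt(11) - I*sqrt(22)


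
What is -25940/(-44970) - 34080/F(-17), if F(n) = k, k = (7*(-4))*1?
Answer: 38332598/31479 ≈ 1217.7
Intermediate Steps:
k = -28 (k = -28*1 = -28)
F(n) = -28
-25940/(-44970) - 34080/F(-17) = -25940/(-44970) - 34080/(-28) = -25940*(-1/44970) - 34080*(-1/28) = 2594/4497 + 8520/7 = 38332598/31479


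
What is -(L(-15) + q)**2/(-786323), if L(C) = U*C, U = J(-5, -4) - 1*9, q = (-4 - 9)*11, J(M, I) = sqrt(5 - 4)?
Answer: 529/786323 ≈ 0.00067275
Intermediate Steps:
J(M, I) = 1 (J(M, I) = sqrt(1) = 1)
q = -143 (q = -13*11 = -143)
U = -8 (U = 1 - 1*9 = 1 - 9 = -8)
L(C) = -8*C
-(L(-15) + q)**2/(-786323) = -(-8*(-15) - 143)**2/(-786323) = -(120 - 143)**2*(-1/786323) = -1*(-23)**2*(-1/786323) = -1*529*(-1/786323) = -529*(-1/786323) = 529/786323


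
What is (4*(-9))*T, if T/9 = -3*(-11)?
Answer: -10692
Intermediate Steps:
T = 297 (T = 9*(-3*(-11)) = 9*33 = 297)
(4*(-9))*T = (4*(-9))*297 = -36*297 = -10692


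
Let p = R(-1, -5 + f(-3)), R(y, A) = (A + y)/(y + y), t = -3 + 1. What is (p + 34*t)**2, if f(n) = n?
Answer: 16129/4 ≈ 4032.3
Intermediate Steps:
t = -2
R(y, A) = (A + y)/(2*y) (R(y, A) = (A + y)/((2*y)) = (A + y)*(1/(2*y)) = (A + y)/(2*y))
p = 9/2 (p = (1/2)*((-5 - 3) - 1)/(-1) = (1/2)*(-1)*(-8 - 1) = (1/2)*(-1)*(-9) = 9/2 ≈ 4.5000)
(p + 34*t)**2 = (9/2 + 34*(-2))**2 = (9/2 - 68)**2 = (-127/2)**2 = 16129/4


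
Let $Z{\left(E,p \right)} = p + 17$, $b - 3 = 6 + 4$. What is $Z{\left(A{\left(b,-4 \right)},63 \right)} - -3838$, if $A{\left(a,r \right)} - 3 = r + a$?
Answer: $3918$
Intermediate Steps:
$b = 13$ ($b = 3 + \left(6 + 4\right) = 3 + 10 = 13$)
$A{\left(a,r \right)} = 3 + a + r$ ($A{\left(a,r \right)} = 3 + \left(r + a\right) = 3 + \left(a + r\right) = 3 + a + r$)
$Z{\left(E,p \right)} = 17 + p$
$Z{\left(A{\left(b,-4 \right)},63 \right)} - -3838 = \left(17 + 63\right) - -3838 = 80 + 3838 = 3918$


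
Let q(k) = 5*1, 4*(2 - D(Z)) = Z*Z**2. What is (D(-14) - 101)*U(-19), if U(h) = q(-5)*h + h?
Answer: -66918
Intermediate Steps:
D(Z) = 2 - Z**3/4 (D(Z) = 2 - Z*Z**2/4 = 2 - Z**3/4)
q(k) = 5
U(h) = 6*h (U(h) = 5*h + h = 6*h)
(D(-14) - 101)*U(-19) = ((2 - 1/4*(-14)**3) - 101)*(6*(-19)) = ((2 - 1/4*(-2744)) - 101)*(-114) = ((2 + 686) - 101)*(-114) = (688 - 101)*(-114) = 587*(-114) = -66918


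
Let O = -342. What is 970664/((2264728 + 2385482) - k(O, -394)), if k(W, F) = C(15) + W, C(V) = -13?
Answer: 970664/4650565 ≈ 0.20872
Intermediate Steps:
k(W, F) = -13 + W
970664/((2264728 + 2385482) - k(O, -394)) = 970664/((2264728 + 2385482) - (-13 - 342)) = 970664/(4650210 - 1*(-355)) = 970664/(4650210 + 355) = 970664/4650565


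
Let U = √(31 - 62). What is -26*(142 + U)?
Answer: -3692 - 26*I*√31 ≈ -3692.0 - 144.76*I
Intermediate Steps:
U = I*√31 (U = √(-31) = I*√31 ≈ 5.5678*I)
-26*(142 + U) = -26*(142 + I*√31) = -3692 - 26*I*√31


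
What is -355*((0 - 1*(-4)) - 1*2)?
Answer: -710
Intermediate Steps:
-355*((0 - 1*(-4)) - 1*2) = -355*((0 + 4) - 2) = -355*(4 - 2) = -355*2 = -710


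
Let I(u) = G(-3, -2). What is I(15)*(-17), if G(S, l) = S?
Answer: 51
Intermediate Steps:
I(u) = -3
I(15)*(-17) = -3*(-17) = 51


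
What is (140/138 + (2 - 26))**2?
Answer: 2515396/4761 ≈ 528.33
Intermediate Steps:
(140/138 + (2 - 26))**2 = (140*(1/138) - 24)**2 = (70/69 - 24)**2 = (-1586/69)**2 = 2515396/4761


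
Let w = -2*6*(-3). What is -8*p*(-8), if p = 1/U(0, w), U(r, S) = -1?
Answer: -64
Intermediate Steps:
w = 36 (w = -12*(-3) = 36)
p = -1 (p = 1/(-1) = -1)
-8*p*(-8) = -8*(-1)*(-8) = 8*(-8) = -64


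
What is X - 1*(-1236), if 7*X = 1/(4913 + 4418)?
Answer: 80731813/65317 ≈ 1236.0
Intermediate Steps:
X = 1/65317 (X = 1/(7*(4913 + 4418)) = (⅐)/9331 = (⅐)*(1/9331) = 1/65317 ≈ 1.5310e-5)
X - 1*(-1236) = 1/65317 - 1*(-1236) = 1/65317 + 1236 = 80731813/65317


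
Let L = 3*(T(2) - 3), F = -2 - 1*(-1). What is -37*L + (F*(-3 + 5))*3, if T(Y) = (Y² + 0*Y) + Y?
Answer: -339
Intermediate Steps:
F = -1 (F = -2 + 1 = -1)
T(Y) = Y + Y² (T(Y) = (Y² + 0) + Y = Y² + Y = Y + Y²)
L = 9 (L = 3*(2*(1 + 2) - 3) = 3*(2*3 - 3) = 3*(6 - 3) = 3*3 = 9)
-37*L + (F*(-3 + 5))*3 = -37*9 - (-3 + 5)*3 = -333 - 1*2*3 = -333 - 2*3 = -333 - 6 = -339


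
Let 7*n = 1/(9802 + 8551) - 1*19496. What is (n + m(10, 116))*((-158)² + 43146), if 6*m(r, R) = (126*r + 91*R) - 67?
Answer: -3101217324695/55059 ≈ -5.6325e+7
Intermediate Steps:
m(r, R) = -67/6 + 21*r + 91*R/6 (m(r, R) = ((126*r + 91*R) - 67)/6 = ((91*R + 126*r) - 67)/6 = (-67 + 91*R + 126*r)/6 = -67/6 + 21*r + 91*R/6)
n = -357810087/128471 (n = (1/(9802 + 8551) - 1*19496)/7 = (1/18353 - 19496)/7 = (⅐)*(-357810087/18353) = -357810087/128471 ≈ -2785.1)
(n + m(10, 116))*((-158)² + 43146) = (-357810087/128471 + (-67/6 + 21*10 + (91/6)*116))*((-158)² + 43146) = (-357810087/128471 + (-67/6 + 210 + 5278/3))*(24964 + 43146) = (-357810087/128471 + 11749/6)*68110 = -637454743/770826*68110 = -3101217324695/55059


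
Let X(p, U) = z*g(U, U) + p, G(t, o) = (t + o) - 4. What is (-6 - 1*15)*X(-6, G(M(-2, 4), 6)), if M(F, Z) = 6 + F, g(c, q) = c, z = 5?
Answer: -504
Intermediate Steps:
G(t, o) = -4 + o + t (G(t, o) = (o + t) - 4 = -4 + o + t)
X(p, U) = p + 5*U (X(p, U) = 5*U + p = p + 5*U)
(-6 - 1*15)*X(-6, G(M(-2, 4), 6)) = (-6 - 1*15)*(-6 + 5*(-4 + 6 + (6 - 2))) = (-6 - 15)*(-6 + 5*(-4 + 6 + 4)) = -21*(-6 + 5*6) = -21*(-6 + 30) = -21*24 = -504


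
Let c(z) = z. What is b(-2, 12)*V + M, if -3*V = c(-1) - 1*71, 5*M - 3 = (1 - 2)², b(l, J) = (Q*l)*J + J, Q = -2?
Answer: 7204/5 ≈ 1440.8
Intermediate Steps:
b(l, J) = J - 2*J*l (b(l, J) = (-2*l)*J + J = -2*J*l + J = J - 2*J*l)
M = ⅘ (M = ⅗ + (1 - 2)²/5 = ⅗ + (⅕)*(-1)² = ⅗ + (⅕)*1 = ⅗ + ⅕ = ⅘ ≈ 0.80000)
V = 24 (V = -(-1 - 1*71)/3 = -(-1 - 71)/3 = -⅓*(-72) = 24)
b(-2, 12)*V + M = (12*(1 - 2*(-2)))*24 + ⅘ = (12*(1 + 4))*24 + ⅘ = (12*5)*24 + ⅘ = 60*24 + ⅘ = 1440 + ⅘ = 7204/5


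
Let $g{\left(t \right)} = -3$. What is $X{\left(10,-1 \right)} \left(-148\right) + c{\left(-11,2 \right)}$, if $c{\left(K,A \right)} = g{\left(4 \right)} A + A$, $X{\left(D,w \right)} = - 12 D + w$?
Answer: $17904$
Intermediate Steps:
$X{\left(D,w \right)} = w - 12 D$
$c{\left(K,A \right)} = - 2 A$ ($c{\left(K,A \right)} = - 3 A + A = - 2 A$)
$X{\left(10,-1 \right)} \left(-148\right) + c{\left(-11,2 \right)} = \left(-1 - 120\right) \left(-148\right) - 4 = \left(-121\right) \left(-148\right) - 4 = 17908 - 4 = 17904$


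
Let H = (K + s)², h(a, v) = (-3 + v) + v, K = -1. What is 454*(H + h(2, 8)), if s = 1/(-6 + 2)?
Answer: 52891/8 ≈ 6611.4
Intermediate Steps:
s = -¼ (s = 1/(-4) = -¼ ≈ -0.25000)
h(a, v) = -3 + 2*v
H = 25/16 (H = (-1 - ¼)² = (-5/4)² = 25/16 ≈ 1.5625)
454*(H + h(2, 8)) = 454*(25/16 + (-3 + 2*8)) = 454*(25/16 + (-3 + 16)) = 454*(25/16 + 13) = 454*(233/16) = 52891/8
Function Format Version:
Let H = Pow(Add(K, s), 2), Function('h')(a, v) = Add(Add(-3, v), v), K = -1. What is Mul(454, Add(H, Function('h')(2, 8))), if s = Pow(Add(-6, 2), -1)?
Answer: Rational(52891, 8) ≈ 6611.4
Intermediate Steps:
s = Rational(-1, 4) (s = Pow(-4, -1) = Rational(-1, 4) ≈ -0.25000)
Function('h')(a, v) = Add(-3, Mul(2, v))
H = Rational(25, 16) (H = Pow(Add(-1, Rational(-1, 4)), 2) = Pow(Rational(-5, 4), 2) = Rational(25, 16) ≈ 1.5625)
Mul(454, Add(H, Function('h')(2, 8))) = Mul(454, Add(Rational(25, 16), Add(-3, Mul(2, 8)))) = Mul(454, Add(Rational(25, 16), Add(-3, 16))) = Mul(454, Add(Rational(25, 16), 13)) = Mul(454, Rational(233, 16)) = Rational(52891, 8)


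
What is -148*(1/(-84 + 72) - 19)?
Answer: 8473/3 ≈ 2824.3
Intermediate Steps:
-148*(1/(-84 + 72) - 19) = -148*(1/(-12) - 19) = -148*(-1/12 - 19) = -148*(-229/12) = 8473/3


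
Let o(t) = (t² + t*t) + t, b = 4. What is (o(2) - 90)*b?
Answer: -320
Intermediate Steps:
o(t) = t + 2*t² (o(t) = (t² + t²) + t = 2*t² + t = t + 2*t²)
(o(2) - 90)*b = (2*(1 + 2*2) - 90)*4 = (2*(1 + 4) - 90)*4 = (2*5 - 90)*4 = (10 - 90)*4 = -80*4 = -320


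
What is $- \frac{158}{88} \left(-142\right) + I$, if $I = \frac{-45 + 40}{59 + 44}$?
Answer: $\frac{577617}{2266} \approx 254.91$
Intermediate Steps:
$I = - \frac{5}{103} \approx -0.048544$
$- \frac{158}{88} \left(-142\right) + I = - \frac{158}{88} \left(-142\right) - \frac{5}{103} = \left(-158\right) \frac{1}{88} \left(-142\right) - \frac{5}{103} = \left(- \frac{79}{44}\right) \left(-142\right) - \frac{5}{103} = \frac{5609}{22} - \frac{5}{103} = \frac{577617}{2266}$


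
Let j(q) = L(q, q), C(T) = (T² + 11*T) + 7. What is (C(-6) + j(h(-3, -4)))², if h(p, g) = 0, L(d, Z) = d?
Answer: 529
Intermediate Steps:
C(T) = 7 + T² + 11*T
j(q) = q
(C(-6) + j(h(-3, -4)))² = ((7 + (-6)² + 11*(-6)) + 0)² = ((7 + 36 - 66) + 0)² = (-23 + 0)² = (-23)² = 529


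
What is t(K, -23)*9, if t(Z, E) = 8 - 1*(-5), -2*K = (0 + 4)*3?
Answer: 117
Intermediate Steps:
K = -6 (K = -(0 + 4)*3/2 = -2*3 = -1/2*12 = -6)
t(Z, E) = 13 (t(Z, E) = 8 + 5 = 13)
t(K, -23)*9 = 13*9 = 117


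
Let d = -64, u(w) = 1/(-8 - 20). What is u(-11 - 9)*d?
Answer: 16/7 ≈ 2.2857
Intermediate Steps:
u(w) = -1/28 (u(w) = 1/(-28) = -1/28)
u(-11 - 9)*d = -1/28*(-64) = 16/7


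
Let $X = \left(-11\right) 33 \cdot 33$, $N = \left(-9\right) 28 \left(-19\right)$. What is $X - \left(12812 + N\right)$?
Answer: $-29579$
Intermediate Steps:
$N = 4788$ ($N = \left(-252\right) \left(-19\right) = 4788$)
$X = -11979$ ($X = \left(-363\right) 33 = -11979$)
$X - \left(12812 + N\right) = -11979 - \left(12812 + 4788\right) = -11979 - 17600 = -29579$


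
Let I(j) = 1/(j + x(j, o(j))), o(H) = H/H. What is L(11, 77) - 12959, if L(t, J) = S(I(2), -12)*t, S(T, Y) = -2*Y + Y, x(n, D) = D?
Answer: -12827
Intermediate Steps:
o(H) = 1
I(j) = 1/(1 + j) (I(j) = 1/(j + 1) = 1/(1 + j))
S(T, Y) = -Y
L(t, J) = 12*t (L(t, J) = (-1*(-12))*t = 12*t)
L(11, 77) - 12959 = 12*11 - 12959 = 132 - 12959 = -12827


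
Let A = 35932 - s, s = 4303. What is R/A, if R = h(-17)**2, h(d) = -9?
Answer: 27/10543 ≈ 0.0025609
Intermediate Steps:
A = 31629 (A = 35932 - 1*4303 = 35932 - 4303 = 31629)
R = 81 (R = (-9)**2 = 81)
R/A = 81/31629 = 81*(1/31629) = 27/10543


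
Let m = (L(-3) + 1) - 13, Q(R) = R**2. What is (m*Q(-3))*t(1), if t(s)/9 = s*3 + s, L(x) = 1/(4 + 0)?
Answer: -3807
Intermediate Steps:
L(x) = 1/4
t(s) = 36*s (t(s) = 9*(s*3 + s) = 9*(3*s + s) = 9*(4*s) = 36*s)
m = -47/4 (m = (1/4 + 1) - 13 = 5/4 - 13 = -47/4 ≈ -11.750)
(m*Q(-3))*t(1) = (-47/4*(-3)**2)*(36*1) = -47/4*9*36 = -423/4*36 = -3807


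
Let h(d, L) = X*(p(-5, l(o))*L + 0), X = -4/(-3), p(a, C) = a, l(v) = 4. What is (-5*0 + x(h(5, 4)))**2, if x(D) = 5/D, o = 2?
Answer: 9/256 ≈ 0.035156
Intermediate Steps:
X = 4/3 (X = -4*(-1/3) = 4/3 ≈ 1.3333)
h(d, L) = -20*L/3 (h(d, L) = 4*(-5*L + 0)/3 = 4*(-5*L)/3 = -20*L/3)
(-5*0 + x(h(5, 4)))**2 = (-5*0 + 5/((-20/3*4)))**2 = (0 + 5/(-80/3))**2 = (0 + 5*(-3/80))**2 = (0 - 3/16)**2 = (-3/16)**2 = 9/256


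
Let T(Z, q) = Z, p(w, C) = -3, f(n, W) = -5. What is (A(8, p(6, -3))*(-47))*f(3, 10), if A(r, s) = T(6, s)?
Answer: 1410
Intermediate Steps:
A(r, s) = 6
(A(8, p(6, -3))*(-47))*f(3, 10) = (6*(-47))*(-5) = -282*(-5) = 1410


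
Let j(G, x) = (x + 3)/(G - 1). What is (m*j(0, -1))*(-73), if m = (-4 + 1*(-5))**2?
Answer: 11826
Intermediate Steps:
j(G, x) = (3 + x)/(-1 + G)
m = 81 (m = (-4 - 5)**2 = (-9)**2 = 81)
(m*j(0, -1))*(-73) = (81*((3 - 1)/(-1 + 0)))*(-73) = (81*(2/(-1)))*(-73) = (81*(-1*2))*(-73) = (81*(-2))*(-73) = -162*(-73) = 11826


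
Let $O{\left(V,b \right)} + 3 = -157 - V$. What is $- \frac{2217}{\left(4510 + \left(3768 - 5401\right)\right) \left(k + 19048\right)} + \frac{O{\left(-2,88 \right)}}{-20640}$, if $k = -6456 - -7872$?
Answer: $\frac{6026354}{791131845} \approx 0.0076174$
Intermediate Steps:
$O{\left(V,b \right)} = -160 - V$ ($O{\left(V,b \right)} = -3 - \left(157 + V\right) = -160 - V$)
$k = 1416$ ($k = -6456 + 7872 = 1416$)
$- \frac{2217}{\left(4510 + \left(3768 - 5401\right)\right) \left(k + 19048\right)} + \frac{O{\left(-2,88 \right)}}{-20640} = - \frac{2217}{\left(4510 + \left(3768 - 5401\right)\right) \left(1416 + 19048\right)} + \frac{-160 - -2}{-20640} = - \frac{2217}{\left(4510 - 1633\right) 20464} + \left(-160 + 2\right) \left(- \frac{1}{20640}\right) = - \frac{2217}{2877 \cdot 20464} - - \frac{79}{10320} = - \frac{2217}{58874928} + \frac{79}{10320} = \left(-2217\right) \frac{1}{58874928} + \frac{79}{10320} = - \frac{739}{19624976} + \frac{79}{10320} = \frac{6026354}{791131845}$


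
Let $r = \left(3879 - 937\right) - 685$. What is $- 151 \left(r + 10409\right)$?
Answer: $-1912566$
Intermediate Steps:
$r = 2257$ ($r = 2942 - 685 = 2257$)
$- 151 \left(r + 10409\right) = - 151 \left(2257 + 10409\right) = \left(-151\right) 12666 = -1912566$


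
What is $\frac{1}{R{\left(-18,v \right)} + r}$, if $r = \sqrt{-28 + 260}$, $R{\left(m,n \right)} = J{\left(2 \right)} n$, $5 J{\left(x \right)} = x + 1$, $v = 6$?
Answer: $- \frac{45}{2738} + \frac{25 \sqrt{58}}{2738} \approx 0.053102$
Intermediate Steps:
$J{\left(x \right)} = \frac{1}{5} + \frac{x}{5}$ ($J{\left(x \right)} = \frac{x + 1}{5} = \frac{1 + x}{5} = \frac{1}{5} + \frac{x}{5}$)
$R{\left(m,n \right)} = \frac{3 n}{5}$ ($R{\left(m,n \right)} = \left(\frac{1}{5} + \frac{1}{5} \cdot 2\right) n = \left(\frac{1}{5} + \frac{2}{5}\right) n = \frac{3 n}{5}$)
$r = 2 \sqrt{58}$ ($r = \sqrt{232} = 2 \sqrt{58} \approx 15.232$)
$\frac{1}{R{\left(-18,v \right)} + r} = \frac{1}{\frac{3}{5} \cdot 6 + 2 \sqrt{58}} = \frac{1}{\frac{18}{5} + 2 \sqrt{58}}$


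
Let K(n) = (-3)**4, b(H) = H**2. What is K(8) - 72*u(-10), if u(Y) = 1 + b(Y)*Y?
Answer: 72009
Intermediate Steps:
u(Y) = 1 + Y**3 (u(Y) = 1 + Y**2*Y = 1 + Y**3)
K(n) = 81
K(8) - 72*u(-10) = 81 - 72*(1 + (-10)**3) = 81 - 72*(1 - 1000) = 81 - 72*(-999) = 81 + 71928 = 72009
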